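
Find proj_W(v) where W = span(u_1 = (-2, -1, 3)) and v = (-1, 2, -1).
proj_W(v) = (3/7, 3/14, -9/14)

Set up U = [u_1 | ... | u_1] ∈ R^(3×1). The projector onto W = col(U) is P = U (U^T U)^(-1) U^T.
Compute U^T U =
  [14],
and U^T v = (-3).
Solve U^T U · c = U^T v for the coefficients: c = (-3/14). The projection is proj_W(v) = U c.
Check: (v - proj_W(v)) · u_1 = 0  (should be 0).
Result: proj_W(v) = (3/7, 3/14, -9/14).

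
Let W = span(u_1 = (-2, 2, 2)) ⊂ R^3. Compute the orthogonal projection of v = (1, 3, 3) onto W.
proj_W(v) = (-5/3, 5/3, 5/3)

Set up U = [u_1 | ... | u_1] ∈ R^(3×1). The projector onto W = col(U) is P = U (U^T U)^(-1) U^T.
Compute U^T U =
  [12],
and U^T v = (10).
Solve U^T U · c = U^T v for the coefficients: c = (5/6). The projection is proj_W(v) = U c.
Check: (v - proj_W(v)) · u_1 = 0  (should be 0).
Result: proj_W(v) = (-5/3, 5/3, 5/3).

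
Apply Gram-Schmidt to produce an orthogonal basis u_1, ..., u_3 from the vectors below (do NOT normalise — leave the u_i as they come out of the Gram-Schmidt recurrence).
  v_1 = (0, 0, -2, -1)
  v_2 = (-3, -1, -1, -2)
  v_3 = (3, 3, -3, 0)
Orthogonal basis:
  u_1 = (0, 0, -2, -1)
  u_2 = (-3, -1, 3/5, -6/5)
  u_3 = (-30/59, 108/59, 6/59, -12/59)

Apply the Gram-Schmidt recurrence
  u_1 = v_1
  u_i = v_i − Σ_{j<i} ((v_i · u_j) / (u_j · u_j)) · u_j.

Step by step this gives:
  u_1 = (0, 0, -2, -1)
  u_2 = (-3, -1, 3/5, -6/5)
  u_3 = (-30/59, 108/59, 6/59, -12/59)

Orthogonality check:
  u_2 · u_1 = 0 (should be 0)
  u_3 · u_1 = 0 (should be 0)
  u_3 · u_2 = 0 (should be 0)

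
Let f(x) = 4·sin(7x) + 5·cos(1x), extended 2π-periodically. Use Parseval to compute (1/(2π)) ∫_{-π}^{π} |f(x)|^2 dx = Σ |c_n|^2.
Σ |c_n|^2 = 41/2

Expand |f|^2 and use orthogonality of {sin(nx), cos(mx)} on [-π, π]:
  ∫_{-π}^{π} sin(nx)^2 dx = π, ∫ cos(mx)^2 dx = π, and cross terms integrate to 0.
So ∫_{-π}^{π} f(x)^2 dx = 4^2 · π + 5^2 · π = (16 + 25)π.
Divide by 2π: (16 + 25)/2 = 41/2.
By Parseval, this equals Σ |c_n|^2.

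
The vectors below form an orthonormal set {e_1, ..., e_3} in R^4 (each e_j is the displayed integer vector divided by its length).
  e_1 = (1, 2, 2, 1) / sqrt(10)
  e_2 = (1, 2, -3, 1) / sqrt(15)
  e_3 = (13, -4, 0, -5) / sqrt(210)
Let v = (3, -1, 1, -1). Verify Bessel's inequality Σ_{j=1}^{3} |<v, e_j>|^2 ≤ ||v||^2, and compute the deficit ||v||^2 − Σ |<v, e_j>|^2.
Σ |<v, e_j>|^2 = 419/35; ||v||^2 = 12; deficit = 1/35

Write each e_j = u_j / sqrt(<u_j, u_j>) where u_j is the displayed integer vector. Then <v, e_j> = <v, u_j> / sqrt(<u_j, u_j>), so |<v, e_j>|^2 = <v, u_j>^2 / <u_j, u_j>.
Coefficients: <v, e_1> = 2/sqrt(10), <v, e_2> = -3/sqrt(15), <v, e_3> = 48/sqrt(210).
Square and sum: Σ |<v, e_j>|^2 = 419/35.
Compute ||v||^2 = v·v = 12.
Deficit = 12 − 419/35 = 1/35 ≥ 0, confirming Bessel's inequality. (The deficit equals ||v − Σ <v,e_j> e_j||^2, the squared distance from v to span{e_j}.)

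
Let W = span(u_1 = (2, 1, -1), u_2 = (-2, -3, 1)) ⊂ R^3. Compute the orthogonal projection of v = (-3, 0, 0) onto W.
proj_W(v) = (-12/5, 0, 6/5)

Set up U = [u_1 | ... | u_2] ∈ R^(3×2). The projector onto W = col(U) is P = U (U^T U)^(-1) U^T.
Compute U^T U =
  [6, -8]
  [-8, 14],
and U^T v = (-6, 6).
Solve U^T U · c = U^T v for the coefficients: c = (-9/5, -3/5). The projection is proj_W(v) = U c.
Check: (v - proj_W(v)) · u_1 = 0  (should be 0).
Check: (v - proj_W(v)) · u_2 = 0  (should be 0).
Result: proj_W(v) = (-12/5, 0, 6/5).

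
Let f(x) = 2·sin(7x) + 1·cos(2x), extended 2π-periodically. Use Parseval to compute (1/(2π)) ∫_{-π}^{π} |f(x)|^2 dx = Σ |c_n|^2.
Σ |c_n|^2 = 5/2

Expand |f|^2 and use orthogonality of {sin(nx), cos(mx)} on [-π, π]:
  ∫_{-π}^{π} sin(nx)^2 dx = π, ∫ cos(mx)^2 dx = π, and cross terms integrate to 0.
So ∫_{-π}^{π} f(x)^2 dx = 2^2 · π + 1^2 · π = (4 + 1)π.
Divide by 2π: (4 + 1)/2 = 5/2.
By Parseval, this equals Σ |c_n|^2.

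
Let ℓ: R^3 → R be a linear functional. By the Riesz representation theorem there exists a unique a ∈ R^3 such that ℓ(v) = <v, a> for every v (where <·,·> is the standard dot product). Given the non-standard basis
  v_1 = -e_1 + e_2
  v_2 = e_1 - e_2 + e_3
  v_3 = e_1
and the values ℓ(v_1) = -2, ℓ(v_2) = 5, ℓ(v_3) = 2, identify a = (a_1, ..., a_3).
a = (2, 0, 3)

Write a = (a_1, ..., a_3) in the standard basis. For each basis vector v_i, ℓ(v_i) = <v_i, a> is a linear equation in the a_j's. Collect the n equations into a matrix system V a = ℓ, where row i of V is v_i (expressed in the standard basis). Since V is invertible (lower-triangular with 1s on the diagonal, up to permutation), solve by back-substitution:
  V =
[[-1, 1, 0],
 [1, -1, 1],
 [1, 0, 0]]
  V a = (-2, 5, 2)
Solving gives a = (2, 0, 3).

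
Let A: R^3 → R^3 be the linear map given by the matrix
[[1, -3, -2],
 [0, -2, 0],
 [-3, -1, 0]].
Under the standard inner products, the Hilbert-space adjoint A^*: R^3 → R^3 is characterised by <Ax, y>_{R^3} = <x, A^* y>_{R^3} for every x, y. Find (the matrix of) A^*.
A^* = A^T =
[[1, 0, -3],
 [-3, -2, -1],
 [-2, 0, 0]]

For real matrices with standard dot products, the defining identity <Ax, y> = <x, A^* y> gives (Ax)^T y = x^T (A^*) y, i.e. x^T A^T y = x^T (A^*) y. Since this holds for all x, y, we must have A^* = A^T. Therefore
A^* =
[[1, 0, -3],
 [-3, -2, -1],
 [-2, 0, 0]].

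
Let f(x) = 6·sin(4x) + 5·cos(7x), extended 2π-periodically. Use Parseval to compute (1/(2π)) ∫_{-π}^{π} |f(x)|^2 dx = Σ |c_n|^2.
Σ |c_n|^2 = 61/2

Expand |f|^2 and use orthogonality of {sin(nx), cos(mx)} on [-π, π]:
  ∫_{-π}^{π} sin(nx)^2 dx = π, ∫ cos(mx)^2 dx = π, and cross terms integrate to 0.
So ∫_{-π}^{π} f(x)^2 dx = 6^2 · π + 5^2 · π = (36 + 25)π.
Divide by 2π: (36 + 25)/2 = 61/2.
By Parseval, this equals Σ |c_n|^2.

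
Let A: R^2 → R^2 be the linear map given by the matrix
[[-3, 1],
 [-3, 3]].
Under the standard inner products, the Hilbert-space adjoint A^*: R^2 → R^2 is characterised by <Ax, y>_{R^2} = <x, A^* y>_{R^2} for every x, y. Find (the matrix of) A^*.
A^* = A^T =
[[-3, -3],
 [1, 3]]

For real matrices with standard dot products, the defining identity <Ax, y> = <x, A^* y> gives (Ax)^T y = x^T (A^*) y, i.e. x^T A^T y = x^T (A^*) y. Since this holds for all x, y, we must have A^* = A^T. Therefore
A^* =
[[-3, -3],
 [1, 3]].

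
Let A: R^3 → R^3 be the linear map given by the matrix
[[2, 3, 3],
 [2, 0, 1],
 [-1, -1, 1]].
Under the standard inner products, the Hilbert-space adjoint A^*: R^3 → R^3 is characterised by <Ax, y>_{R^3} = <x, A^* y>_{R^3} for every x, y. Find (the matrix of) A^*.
A^* = A^T =
[[2, 2, -1],
 [3, 0, -1],
 [3, 1, 1]]

For real matrices with standard dot products, the defining identity <Ax, y> = <x, A^* y> gives (Ax)^T y = x^T (A^*) y, i.e. x^T A^T y = x^T (A^*) y. Since this holds for all x, y, we must have A^* = A^T. Therefore
A^* =
[[2, 2, -1],
 [3, 0, -1],
 [3, 1, 1]].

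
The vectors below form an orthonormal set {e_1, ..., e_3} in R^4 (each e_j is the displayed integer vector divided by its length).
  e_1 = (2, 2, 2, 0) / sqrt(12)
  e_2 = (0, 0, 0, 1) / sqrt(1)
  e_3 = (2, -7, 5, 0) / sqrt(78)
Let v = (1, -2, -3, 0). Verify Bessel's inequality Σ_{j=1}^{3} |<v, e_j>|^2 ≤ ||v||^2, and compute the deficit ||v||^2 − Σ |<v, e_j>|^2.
Σ |<v, e_j>|^2 = 139/26; ||v||^2 = 14; deficit = 225/26

Write each e_j = u_j / sqrt(<u_j, u_j>) where u_j is the displayed integer vector. Then <v, e_j> = <v, u_j> / sqrt(<u_j, u_j>), so |<v, e_j>|^2 = <v, u_j>^2 / <u_j, u_j>.
Coefficients: <v, e_1> = -8/sqrt(12), <v, e_2> = 0/sqrt(1), <v, e_3> = 1/sqrt(78).
Square and sum: Σ |<v, e_j>|^2 = 139/26.
Compute ||v||^2 = v·v = 14.
Deficit = 14 − 139/26 = 225/26 ≥ 0, confirming Bessel's inequality. (The deficit equals ||v − Σ <v,e_j> e_j||^2, the squared distance from v to span{e_j}.)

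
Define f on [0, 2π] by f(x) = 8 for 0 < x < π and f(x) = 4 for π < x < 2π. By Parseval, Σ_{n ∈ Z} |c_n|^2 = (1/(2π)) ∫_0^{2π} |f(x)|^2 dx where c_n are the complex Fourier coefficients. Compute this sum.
Σ |c_n|^2 = 40

Parseval equates the L^2 energy of f (normalised by 1/(2π)) with the ℓ^2 sum of its Fourier coefficients: (1/(2π)) ∫_0^{2π} |f|^2 = Σ |c_n|^2.
Compute the left side: (1/(2π)) [∫_0^π 8^2 dx + ∫_π^{2π} 4^2 dx] = (1/(2π)) · (64π + 16π) = (64 + 16)/2 = 40.
So Σ_{n ∈ Z} |c_n|^2 = 40.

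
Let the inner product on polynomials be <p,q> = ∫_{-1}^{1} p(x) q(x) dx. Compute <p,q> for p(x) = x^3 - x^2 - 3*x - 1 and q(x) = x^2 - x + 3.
<p,q> = -112/15

Expand the product: p(x)·q(x) = x^5 - 2*x^4 + x^3 - x^2 - 8*x - 3.
∫_{-1}^{1} of each monomial x^k gives [2/(k+1) if k even, 0 if k odd]. Integrating term-by-term (or equivalently evaluating the antiderivative F(x) = x^6/6 - 2*x^5/5 + x^4/4 - x^3/3 - 4*x^2 - 3*x at the endpoints):
  F(1) − F(−1) = -439/60 − (3/20) = -112/15.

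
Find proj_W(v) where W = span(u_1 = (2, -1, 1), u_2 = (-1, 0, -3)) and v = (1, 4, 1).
proj_W(v) = (-31/35, 6/7, 57/35)

Set up U = [u_1 | ... | u_2] ∈ R^(3×2). The projector onto W = col(U) is P = U (U^T U)^(-1) U^T.
Compute U^T U =
  [6, -5]
  [-5, 10],
and U^T v = (-1, -4).
Solve U^T U · c = U^T v for the coefficients: c = (-6/7, -29/35). The projection is proj_W(v) = U c.
Check: (v - proj_W(v)) · u_1 = 0  (should be 0).
Check: (v - proj_W(v)) · u_2 = 0  (should be 0).
Result: proj_W(v) = (-31/35, 6/7, 57/35).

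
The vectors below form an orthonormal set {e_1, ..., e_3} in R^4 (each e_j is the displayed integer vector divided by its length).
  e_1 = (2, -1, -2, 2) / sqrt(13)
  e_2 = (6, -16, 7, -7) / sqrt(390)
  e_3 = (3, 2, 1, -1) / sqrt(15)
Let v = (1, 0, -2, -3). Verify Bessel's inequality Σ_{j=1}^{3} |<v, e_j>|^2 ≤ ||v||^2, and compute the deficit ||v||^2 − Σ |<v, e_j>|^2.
Σ |<v, e_j>|^2 = 3/2; ||v||^2 = 14; deficit = 25/2

Write each e_j = u_j / sqrt(<u_j, u_j>) where u_j is the displayed integer vector. Then <v, e_j> = <v, u_j> / sqrt(<u_j, u_j>), so |<v, e_j>|^2 = <v, u_j>^2 / <u_j, u_j>.
Coefficients: <v, e_1> = 0/sqrt(13), <v, e_2> = 13/sqrt(390), <v, e_3> = 4/sqrt(15).
Square and sum: Σ |<v, e_j>|^2 = 3/2.
Compute ||v||^2 = v·v = 14.
Deficit = 14 − 3/2 = 25/2 ≥ 0, confirming Bessel's inequality. (The deficit equals ||v − Σ <v,e_j> e_j||^2, the squared distance from v to span{e_j}.)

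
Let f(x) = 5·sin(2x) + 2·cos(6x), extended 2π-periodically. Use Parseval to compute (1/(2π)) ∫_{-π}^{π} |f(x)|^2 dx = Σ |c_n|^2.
Σ |c_n|^2 = 29/2

Expand |f|^2 and use orthogonality of {sin(nx), cos(mx)} on [-π, π]:
  ∫_{-π}^{π} sin(nx)^2 dx = π, ∫ cos(mx)^2 dx = π, and cross terms integrate to 0.
So ∫_{-π}^{π} f(x)^2 dx = 5^2 · π + 2^2 · π = (25 + 4)π.
Divide by 2π: (25 + 4)/2 = 29/2.
By Parseval, this equals Σ |c_n|^2.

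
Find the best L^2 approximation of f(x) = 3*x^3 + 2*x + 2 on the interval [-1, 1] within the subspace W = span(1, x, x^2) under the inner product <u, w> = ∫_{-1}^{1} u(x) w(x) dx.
g(x) = 19*x/5 + 2

The best approximation g ∈ W is the orthogonal projection of f onto W. Writing g = a_0 + a_1 x + a_2 x^2, the coefficients solve the normal equations G · a = b where
  G_{ij} = <φ_i, φ_j> and b_i = <f, φ_i>, with φ_0 = 1, φ_1 = x, φ_2 = x^2.
G =
  [2, 0, 2/3]
  [0, 2/3, 0]
  [2/3, 0, 2/5],
b = (4, 38/15, 4/3).
Solving gives a_0 = 2, a_1 = 19/5, a_2 = 0, so
  g(x) = 19*x/5 + 2.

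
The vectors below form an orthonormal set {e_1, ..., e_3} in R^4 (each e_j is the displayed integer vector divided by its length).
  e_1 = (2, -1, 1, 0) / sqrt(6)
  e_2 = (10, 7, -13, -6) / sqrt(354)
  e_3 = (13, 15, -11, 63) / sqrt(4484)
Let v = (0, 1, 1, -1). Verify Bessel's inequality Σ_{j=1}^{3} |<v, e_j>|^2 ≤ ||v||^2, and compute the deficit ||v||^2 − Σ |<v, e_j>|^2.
Σ |<v, e_j>|^2 = 59/76; ||v||^2 = 3; deficit = 169/76

Write each e_j = u_j / sqrt(<u_j, u_j>) where u_j is the displayed integer vector. Then <v, e_j> = <v, u_j> / sqrt(<u_j, u_j>), so |<v, e_j>|^2 = <v, u_j>^2 / <u_j, u_j>.
Coefficients: <v, e_1> = 0/sqrt(6), <v, e_2> = 0/sqrt(354), <v, e_3> = -59/sqrt(4484).
Square and sum: Σ |<v, e_j>|^2 = 59/76.
Compute ||v||^2 = v·v = 3.
Deficit = 3 − 59/76 = 169/76 ≥ 0, confirming Bessel's inequality. (The deficit equals ||v − Σ <v,e_j> e_j||^2, the squared distance from v to span{e_j}.)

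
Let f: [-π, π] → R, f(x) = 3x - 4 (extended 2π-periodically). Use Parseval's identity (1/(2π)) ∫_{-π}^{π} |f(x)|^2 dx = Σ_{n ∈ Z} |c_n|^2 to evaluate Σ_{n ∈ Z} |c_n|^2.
Σ |c_n|^2 = 3π^2 + 16

Expand and integrate term by term over [-π, π]:
  ∫ (3x)^2 dx = 9·(2π^3/3); ∫ 2·3·(-4)·x dx = 0 (odd integrand); ∫ (-4)^2 dx = 16·2π.
So (1/(2π)) ∫_{-π}^{π} (3x - 4)^2 dx = 9π^2/3 + 16 = 3π^2 + 16.
Parseval ⇒ Σ |c_n|^2 = 3π^2 + 16.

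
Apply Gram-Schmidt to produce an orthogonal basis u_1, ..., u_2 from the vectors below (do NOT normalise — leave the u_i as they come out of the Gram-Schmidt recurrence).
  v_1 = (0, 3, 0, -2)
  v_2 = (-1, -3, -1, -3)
Orthogonal basis:
  u_1 = (0, 3, 0, -2)
  u_2 = (-1, -30/13, -1, -45/13)

Apply the Gram-Schmidt recurrence
  u_1 = v_1
  u_i = v_i − Σ_{j<i} ((v_i · u_j) / (u_j · u_j)) · u_j.

Step by step this gives:
  u_1 = (0, 3, 0, -2)
  u_2 = (-1, -30/13, -1, -45/13)

Orthogonality check:
  u_2 · u_1 = 0 (should be 0)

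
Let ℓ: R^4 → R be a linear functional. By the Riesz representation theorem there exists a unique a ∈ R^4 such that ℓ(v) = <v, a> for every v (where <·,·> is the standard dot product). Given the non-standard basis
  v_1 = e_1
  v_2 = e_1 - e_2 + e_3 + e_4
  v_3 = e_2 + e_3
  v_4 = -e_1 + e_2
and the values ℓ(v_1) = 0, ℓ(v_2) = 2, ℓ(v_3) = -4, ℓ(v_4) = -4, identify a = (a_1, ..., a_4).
a = (0, -4, 0, -2)

Write a = (a_1, ..., a_4) in the standard basis. For each basis vector v_i, ℓ(v_i) = <v_i, a> is a linear equation in the a_j's. Collect the n equations into a matrix system V a = ℓ, where row i of V is v_i (expressed in the standard basis). Since V is invertible (lower-triangular with 1s on the diagonal, up to permutation), solve by back-substitution:
  V =
[[1, 0, 0, 0],
 [1, -1, 1, 1],
 [0, 1, 1, 0],
 [-1, 1, 0, 0]]
  V a = (0, 2, -4, -4)
Solving gives a = (0, -4, 0, -2).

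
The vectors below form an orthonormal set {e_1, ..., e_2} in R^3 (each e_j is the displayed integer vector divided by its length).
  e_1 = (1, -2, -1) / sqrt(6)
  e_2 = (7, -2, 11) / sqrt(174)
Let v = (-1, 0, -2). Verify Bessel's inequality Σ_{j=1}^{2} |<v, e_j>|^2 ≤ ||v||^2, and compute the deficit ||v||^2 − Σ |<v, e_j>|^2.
Σ |<v, e_j>|^2 = 5; ||v||^2 = 5; deficit = 0

Write each e_j = u_j / sqrt(<u_j, u_j>) where u_j is the displayed integer vector. Then <v, e_j> = <v, u_j> / sqrt(<u_j, u_j>), so |<v, e_j>|^2 = <v, u_j>^2 / <u_j, u_j>.
Coefficients: <v, e_1> = 1/sqrt(6), <v, e_2> = -29/sqrt(174).
Square and sum: Σ |<v, e_j>|^2 = 5.
Compute ||v||^2 = v·v = 5.
Deficit = 5 − 5 = 0 ≥ 0, confirming Bessel's inequality. (The deficit equals ||v − Σ <v,e_j> e_j||^2, the squared distance from v to span{e_j}.)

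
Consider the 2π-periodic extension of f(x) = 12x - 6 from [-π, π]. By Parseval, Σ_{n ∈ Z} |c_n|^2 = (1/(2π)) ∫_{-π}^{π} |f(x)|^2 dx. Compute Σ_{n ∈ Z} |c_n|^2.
Σ |c_n|^2 = 48π^2 + 36

Expand and integrate term by term over [-π, π]:
  ∫ (12x)^2 dx = 144·(2π^3/3); ∫ 2·12·(-6)·x dx = 0 (odd integrand); ∫ (-6)^2 dx = 36·2π.
So (1/(2π)) ∫_{-π}^{π} (12x - 6)^2 dx = 144π^2/3 + 36 = 48π^2 + 36.
Parseval ⇒ Σ |c_n|^2 = 48π^2 + 36.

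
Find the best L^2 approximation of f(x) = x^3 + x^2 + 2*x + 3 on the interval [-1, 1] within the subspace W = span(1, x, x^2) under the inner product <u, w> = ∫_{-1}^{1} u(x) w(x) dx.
g(x) = x^2 + 13*x/5 + 3

The best approximation g ∈ W is the orthogonal projection of f onto W. Writing g = a_0 + a_1 x + a_2 x^2, the coefficients solve the normal equations G · a = b where
  G_{ij} = <φ_i, φ_j> and b_i = <f, φ_i>, with φ_0 = 1, φ_1 = x, φ_2 = x^2.
G =
  [2, 0, 2/3]
  [0, 2/3, 0]
  [2/3, 0, 2/5],
b = (20/3, 26/15, 12/5).
Solving gives a_0 = 3, a_1 = 13/5, a_2 = 1, so
  g(x) = x^2 + 13*x/5 + 3.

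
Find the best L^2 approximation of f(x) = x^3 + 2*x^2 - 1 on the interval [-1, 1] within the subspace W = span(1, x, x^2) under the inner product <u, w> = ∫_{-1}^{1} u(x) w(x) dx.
g(x) = 2*x^2 + 3*x/5 - 1

The best approximation g ∈ W is the orthogonal projection of f onto W. Writing g = a_0 + a_1 x + a_2 x^2, the coefficients solve the normal equations G · a = b where
  G_{ij} = <φ_i, φ_j> and b_i = <f, φ_i>, with φ_0 = 1, φ_1 = x, φ_2 = x^2.
G =
  [2, 0, 2/3]
  [0, 2/3, 0]
  [2/3, 0, 2/5],
b = (-2/3, 2/5, 2/15).
Solving gives a_0 = -1, a_1 = 3/5, a_2 = 2, so
  g(x) = 2*x^2 + 3*x/5 - 1.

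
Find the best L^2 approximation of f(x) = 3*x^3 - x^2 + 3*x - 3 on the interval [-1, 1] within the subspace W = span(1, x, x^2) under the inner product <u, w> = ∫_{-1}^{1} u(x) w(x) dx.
g(x) = -x^2 + 24*x/5 - 3

The best approximation g ∈ W is the orthogonal projection of f onto W. Writing g = a_0 + a_1 x + a_2 x^2, the coefficients solve the normal equations G · a = b where
  G_{ij} = <φ_i, φ_j> and b_i = <f, φ_i>, with φ_0 = 1, φ_1 = x, φ_2 = x^2.
G =
  [2, 0, 2/3]
  [0, 2/3, 0]
  [2/3, 0, 2/5],
b = (-20/3, 16/5, -12/5).
Solving gives a_0 = -3, a_1 = 24/5, a_2 = -1, so
  g(x) = -x^2 + 24*x/5 - 3.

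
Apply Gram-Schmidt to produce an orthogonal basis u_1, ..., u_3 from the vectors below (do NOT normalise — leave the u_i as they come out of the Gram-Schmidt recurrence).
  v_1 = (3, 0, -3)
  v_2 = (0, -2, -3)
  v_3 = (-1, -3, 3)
Orthogonal basis:
  u_1 = (3, 0, -3)
  u_2 = (-3/2, -2, -3/2)
  u_3 = (26/17, -39/17, 26/17)

Apply the Gram-Schmidt recurrence
  u_1 = v_1
  u_i = v_i − Σ_{j<i} ((v_i · u_j) / (u_j · u_j)) · u_j.

Step by step this gives:
  u_1 = (3, 0, -3)
  u_2 = (-3/2, -2, -3/2)
  u_3 = (26/17, -39/17, 26/17)

Orthogonality check:
  u_2 · u_1 = 0 (should be 0)
  u_3 · u_1 = 0 (should be 0)
  u_3 · u_2 = 0 (should be 0)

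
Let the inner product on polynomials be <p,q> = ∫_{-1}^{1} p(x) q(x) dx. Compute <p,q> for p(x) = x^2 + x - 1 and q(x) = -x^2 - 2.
<p,q> = 44/15

Expand the product: p(x)·q(x) = -x^4 - x^3 - x^2 - 2*x + 2.
∫_{-1}^{1} of each monomial x^k gives [2/(k+1) if k even, 0 if k odd]. Integrating term-by-term (or equivalently evaluating the antiderivative F(x) = -x^5/5 - x^4/4 - x^3/3 - x^2 + 2*x at the endpoints):
  F(1) − F(−1) = 13/60 − (-163/60) = 44/15.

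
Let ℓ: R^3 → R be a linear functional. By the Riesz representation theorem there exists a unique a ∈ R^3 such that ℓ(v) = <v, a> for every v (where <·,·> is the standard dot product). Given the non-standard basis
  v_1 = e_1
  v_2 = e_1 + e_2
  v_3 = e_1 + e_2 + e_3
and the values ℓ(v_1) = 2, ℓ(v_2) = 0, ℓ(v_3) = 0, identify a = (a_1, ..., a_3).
a = (2, -2, 0)

Write a = (a_1, ..., a_3) in the standard basis. For each basis vector v_i, ℓ(v_i) = <v_i, a> is a linear equation in the a_j's. Collect the n equations into a matrix system V a = ℓ, where row i of V is v_i (expressed in the standard basis). Since V is invertible (lower-triangular with 1s on the diagonal, up to permutation), solve by back-substitution:
  V =
[[1, 0, 0],
 [1, 1, 0],
 [1, 1, 1]]
  V a = (2, 0, 0)
Solving gives a = (2, -2, 0).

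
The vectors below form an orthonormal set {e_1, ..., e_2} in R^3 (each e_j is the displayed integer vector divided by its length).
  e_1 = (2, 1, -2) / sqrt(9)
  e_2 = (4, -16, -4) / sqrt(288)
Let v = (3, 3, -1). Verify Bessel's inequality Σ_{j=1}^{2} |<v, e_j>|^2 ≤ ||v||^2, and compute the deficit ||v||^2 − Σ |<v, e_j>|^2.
Σ |<v, e_j>|^2 = 17; ||v||^2 = 19; deficit = 2

Write each e_j = u_j / sqrt(<u_j, u_j>) where u_j is the displayed integer vector. Then <v, e_j> = <v, u_j> / sqrt(<u_j, u_j>), so |<v, e_j>|^2 = <v, u_j>^2 / <u_j, u_j>.
Coefficients: <v, e_1> = 11/sqrt(9), <v, e_2> = -32/sqrt(288).
Square and sum: Σ |<v, e_j>|^2 = 17.
Compute ||v||^2 = v·v = 19.
Deficit = 19 − 17 = 2 ≥ 0, confirming Bessel's inequality. (The deficit equals ||v − Σ <v,e_j> e_j||^2, the squared distance from v to span{e_j}.)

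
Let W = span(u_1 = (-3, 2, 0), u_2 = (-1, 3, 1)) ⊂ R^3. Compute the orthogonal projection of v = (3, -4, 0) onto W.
proj_W(v) = (99/31, -115/31, -21/31)

Set up U = [u_1 | ... | u_2] ∈ R^(3×2). The projector onto W = col(U) is P = U (U^T U)^(-1) U^T.
Compute U^T U =
  [13, 9]
  [9, 11],
and U^T v = (-17, -15).
Solve U^T U · c = U^T v for the coefficients: c = (-26/31, -21/31). The projection is proj_W(v) = U c.
Check: (v - proj_W(v)) · u_1 = 0  (should be 0).
Check: (v - proj_W(v)) · u_2 = 0  (should be 0).
Result: proj_W(v) = (99/31, -115/31, -21/31).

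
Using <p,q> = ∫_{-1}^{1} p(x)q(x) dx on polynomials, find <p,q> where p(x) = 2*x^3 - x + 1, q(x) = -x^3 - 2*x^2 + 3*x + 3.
<p,q> = 514/105

Expand the product: p(x)·q(x) = -2*x^6 - 4*x^5 + 7*x^4 + 7*x^3 - 5*x^2 + 3.
∫_{-1}^{1} of each monomial x^k gives [2/(k+1) if k even, 0 if k odd]. Integrating term-by-term (or equivalently evaluating the antiderivative F(x) = -2*x^7/7 - 2*x^6/3 + 7*x^5/5 + 7*x^4/4 - 5*x^3/3 + 3*x at the endpoints):
  F(1) − F(−1) = 1483/420 − (-191/140) = 514/105.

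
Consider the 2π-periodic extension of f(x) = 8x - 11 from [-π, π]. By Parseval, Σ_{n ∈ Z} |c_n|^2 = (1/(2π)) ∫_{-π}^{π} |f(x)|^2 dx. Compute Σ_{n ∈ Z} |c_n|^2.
Σ |c_n|^2 = 64π^2/3 + 121

Expand and integrate term by term over [-π, π]:
  ∫ (8x)^2 dx = 64·(2π^3/3); ∫ 2·8·(-11)·x dx = 0 (odd integrand); ∫ (-11)^2 dx = 121·2π.
So (1/(2π)) ∫_{-π}^{π} (8x - 11)^2 dx = 64π^2/3 + 121 = 64π^2/3 + 121.
Parseval ⇒ Σ |c_n|^2 = 64π^2/3 + 121.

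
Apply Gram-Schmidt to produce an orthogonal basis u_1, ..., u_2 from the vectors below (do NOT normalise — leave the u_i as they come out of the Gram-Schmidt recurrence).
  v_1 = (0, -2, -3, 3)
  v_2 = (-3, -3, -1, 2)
Orthogonal basis:
  u_1 = (0, -2, -3, 3)
  u_2 = (-3, -18/11, 23/22, -1/22)

Apply the Gram-Schmidt recurrence
  u_1 = v_1
  u_i = v_i − Σ_{j<i} ((v_i · u_j) / (u_j · u_j)) · u_j.

Step by step this gives:
  u_1 = (0, -2, -3, 3)
  u_2 = (-3, -18/11, 23/22, -1/22)

Orthogonality check:
  u_2 · u_1 = 0 (should be 0)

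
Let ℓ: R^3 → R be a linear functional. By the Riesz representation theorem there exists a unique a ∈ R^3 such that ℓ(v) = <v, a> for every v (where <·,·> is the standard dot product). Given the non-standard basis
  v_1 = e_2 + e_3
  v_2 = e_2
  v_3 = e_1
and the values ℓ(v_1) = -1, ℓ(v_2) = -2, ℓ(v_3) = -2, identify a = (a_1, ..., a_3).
a = (-2, -2, 1)

Write a = (a_1, ..., a_3) in the standard basis. For each basis vector v_i, ℓ(v_i) = <v_i, a> is a linear equation in the a_j's. Collect the n equations into a matrix system V a = ℓ, where row i of V is v_i (expressed in the standard basis). Since V is invertible (lower-triangular with 1s on the diagonal, up to permutation), solve by back-substitution:
  V =
[[0, 1, 1],
 [0, 1, 0],
 [1, 0, 0]]
  V a = (-1, -2, -2)
Solving gives a = (-2, -2, 1).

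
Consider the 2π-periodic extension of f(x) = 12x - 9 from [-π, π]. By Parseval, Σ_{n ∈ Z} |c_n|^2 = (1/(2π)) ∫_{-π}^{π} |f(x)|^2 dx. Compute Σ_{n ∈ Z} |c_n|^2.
Σ |c_n|^2 = 48π^2 + 81

Expand and integrate term by term over [-π, π]:
  ∫ (12x)^2 dx = 144·(2π^3/3); ∫ 2·12·(-9)·x dx = 0 (odd integrand); ∫ (-9)^2 dx = 81·2π.
So (1/(2π)) ∫_{-π}^{π} (12x - 9)^2 dx = 144π^2/3 + 81 = 48π^2 + 81.
Parseval ⇒ Σ |c_n|^2 = 48π^2 + 81.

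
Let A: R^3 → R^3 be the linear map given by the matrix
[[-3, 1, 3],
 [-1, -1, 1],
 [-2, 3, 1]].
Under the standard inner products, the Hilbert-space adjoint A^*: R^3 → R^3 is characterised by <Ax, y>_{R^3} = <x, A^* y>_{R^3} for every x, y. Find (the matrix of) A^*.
A^* = A^T =
[[-3, -1, -2],
 [1, -1, 3],
 [3, 1, 1]]

For real matrices with standard dot products, the defining identity <Ax, y> = <x, A^* y> gives (Ax)^T y = x^T (A^*) y, i.e. x^T A^T y = x^T (A^*) y. Since this holds for all x, y, we must have A^* = A^T. Therefore
A^* =
[[-3, -1, -2],
 [1, -1, 3],
 [3, 1, 1]].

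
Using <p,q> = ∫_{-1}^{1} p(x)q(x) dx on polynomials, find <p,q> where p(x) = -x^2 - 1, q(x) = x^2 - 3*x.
<p,q> = -16/15

Expand the product: p(x)·q(x) = -x^4 + 3*x^3 - x^2 + 3*x.
∫_{-1}^{1} of each monomial x^k gives [2/(k+1) if k even, 0 if k odd]. Integrating term-by-term (or equivalently evaluating the antiderivative F(x) = -x^5/5 + 3*x^4/4 - x^3/3 + 3*x^2/2 at the endpoints):
  F(1) − F(−1) = 103/60 − (167/60) = -16/15.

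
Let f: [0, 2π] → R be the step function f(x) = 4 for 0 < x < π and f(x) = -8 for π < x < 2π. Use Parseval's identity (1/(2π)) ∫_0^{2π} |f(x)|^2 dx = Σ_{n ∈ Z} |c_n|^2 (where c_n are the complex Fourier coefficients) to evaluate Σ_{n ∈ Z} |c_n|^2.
Σ |c_n|^2 = 40

Parseval equates the L^2 energy of f (normalised by 1/(2π)) with the ℓ^2 sum of its Fourier coefficients: (1/(2π)) ∫_0^{2π} |f|^2 = Σ |c_n|^2.
Compute the left side: (1/(2π)) [∫_0^π 4^2 dx + ∫_π^{2π} (-8)^2 dx] = (1/(2π)) · (16π + 64π) = (16 + 64)/2 = 40.
So Σ_{n ∈ Z} |c_n|^2 = 40.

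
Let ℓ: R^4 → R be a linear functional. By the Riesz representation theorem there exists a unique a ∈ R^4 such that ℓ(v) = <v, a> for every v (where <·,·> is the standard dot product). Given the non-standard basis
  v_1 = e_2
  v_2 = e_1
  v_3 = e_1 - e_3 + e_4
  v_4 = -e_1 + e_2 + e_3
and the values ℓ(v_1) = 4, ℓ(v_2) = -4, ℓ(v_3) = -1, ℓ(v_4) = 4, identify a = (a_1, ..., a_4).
a = (-4, 4, -4, -1)

Write a = (a_1, ..., a_4) in the standard basis. For each basis vector v_i, ℓ(v_i) = <v_i, a> is a linear equation in the a_j's. Collect the n equations into a matrix system V a = ℓ, where row i of V is v_i (expressed in the standard basis). Since V is invertible (lower-triangular with 1s on the diagonal, up to permutation), solve by back-substitution:
  V =
[[0, 1, 0, 0],
 [1, 0, 0, 0],
 [1, 0, -1, 1],
 [-1, 1, 1, 0]]
  V a = (4, -4, -1, 4)
Solving gives a = (-4, 4, -4, -1).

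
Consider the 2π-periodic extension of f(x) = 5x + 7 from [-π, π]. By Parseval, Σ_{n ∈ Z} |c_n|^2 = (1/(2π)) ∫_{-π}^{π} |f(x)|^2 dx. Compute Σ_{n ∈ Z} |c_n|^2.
Σ |c_n|^2 = 25π^2/3 + 49

Expand and integrate term by term over [-π, π]:
  ∫ (5x)^2 dx = 25·(2π^3/3); ∫ 2·5·(7)·x dx = 0 (odd integrand); ∫ 7^2 dx = 49·2π.
So (1/(2π)) ∫_{-π}^{π} (5x + 7)^2 dx = 25π^2/3 + 49 = 25π^2/3 + 49.
Parseval ⇒ Σ |c_n|^2 = 25π^2/3 + 49.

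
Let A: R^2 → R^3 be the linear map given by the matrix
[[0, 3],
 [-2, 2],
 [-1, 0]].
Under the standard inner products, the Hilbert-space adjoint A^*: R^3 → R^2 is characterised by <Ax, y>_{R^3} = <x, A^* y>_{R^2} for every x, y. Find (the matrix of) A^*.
A^* = A^T =
[[0, -2, -1],
 [3, 2, 0]]

For real matrices with standard dot products, the defining identity <Ax, y> = <x, A^* y> gives (Ax)^T y = x^T (A^*) y, i.e. x^T A^T y = x^T (A^*) y. Since this holds for all x, y, we must have A^* = A^T. Therefore
A^* =
[[0, -2, -1],
 [3, 2, 0]].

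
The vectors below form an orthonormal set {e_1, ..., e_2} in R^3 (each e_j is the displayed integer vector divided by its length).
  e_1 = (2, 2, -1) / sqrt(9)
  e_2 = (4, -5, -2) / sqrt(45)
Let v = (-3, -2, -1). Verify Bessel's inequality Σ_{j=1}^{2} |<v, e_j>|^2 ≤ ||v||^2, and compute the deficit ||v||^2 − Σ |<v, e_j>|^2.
Σ |<v, e_j>|^2 = 9; ||v||^2 = 14; deficit = 5

Write each e_j = u_j / sqrt(<u_j, u_j>) where u_j is the displayed integer vector. Then <v, e_j> = <v, u_j> / sqrt(<u_j, u_j>), so |<v, e_j>|^2 = <v, u_j>^2 / <u_j, u_j>.
Coefficients: <v, e_1> = -9/sqrt(9), <v, e_2> = 0/sqrt(45).
Square and sum: Σ |<v, e_j>|^2 = 9.
Compute ||v||^2 = v·v = 14.
Deficit = 14 − 9 = 5 ≥ 0, confirming Bessel's inequality. (The deficit equals ||v − Σ <v,e_j> e_j||^2, the squared distance from v to span{e_j}.)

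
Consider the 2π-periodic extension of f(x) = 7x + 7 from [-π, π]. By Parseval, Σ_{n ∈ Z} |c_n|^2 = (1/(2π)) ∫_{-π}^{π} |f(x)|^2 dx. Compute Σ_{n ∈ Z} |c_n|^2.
Σ |c_n|^2 = 49π^2/3 + 49

Expand and integrate term by term over [-π, π]:
  ∫ (7x)^2 dx = 49·(2π^3/3); ∫ 2·7·(7)·x dx = 0 (odd integrand); ∫ 7^2 dx = 49·2π.
So (1/(2π)) ∫_{-π}^{π} (7x + 7)^2 dx = 49π^2/3 + 49 = 49π^2/3 + 49.
Parseval ⇒ Σ |c_n|^2 = 49π^2/3 + 49.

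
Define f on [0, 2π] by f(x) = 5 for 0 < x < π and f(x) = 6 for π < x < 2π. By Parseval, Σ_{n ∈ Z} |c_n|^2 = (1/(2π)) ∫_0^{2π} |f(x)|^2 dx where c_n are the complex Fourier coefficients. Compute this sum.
Σ |c_n|^2 = 61/2

Parseval equates the L^2 energy of f (normalised by 1/(2π)) with the ℓ^2 sum of its Fourier coefficients: (1/(2π)) ∫_0^{2π} |f|^2 = Σ |c_n|^2.
Compute the left side: (1/(2π)) [∫_0^π 5^2 dx + ∫_π^{2π} 6^2 dx] = (1/(2π)) · (25π + 36π) = (25 + 36)/2 = 61/2.
So Σ_{n ∈ Z} |c_n|^2 = 61/2.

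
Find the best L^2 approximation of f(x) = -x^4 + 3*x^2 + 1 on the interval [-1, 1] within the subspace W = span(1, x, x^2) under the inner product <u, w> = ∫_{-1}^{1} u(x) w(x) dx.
g(x) = 15*x^2/7 + 38/35

The best approximation g ∈ W is the orthogonal projection of f onto W. Writing g = a_0 + a_1 x + a_2 x^2, the coefficients solve the normal equations G · a = b where
  G_{ij} = <φ_i, φ_j> and b_i = <f, φ_i>, with φ_0 = 1, φ_1 = x, φ_2 = x^2.
G =
  [2, 0, 2/3]
  [0, 2/3, 0]
  [2/3, 0, 2/5],
b = (18/5, 0, 166/105).
Solving gives a_0 = 38/35, a_1 = 0, a_2 = 15/7, so
  g(x) = 15*x^2/7 + 38/35.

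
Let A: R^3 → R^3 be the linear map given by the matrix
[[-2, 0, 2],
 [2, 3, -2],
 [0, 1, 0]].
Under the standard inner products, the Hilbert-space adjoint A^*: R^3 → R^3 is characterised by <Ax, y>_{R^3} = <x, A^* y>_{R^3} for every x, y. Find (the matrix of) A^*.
A^* = A^T =
[[-2, 2, 0],
 [0, 3, 1],
 [2, -2, 0]]

For real matrices with standard dot products, the defining identity <Ax, y> = <x, A^* y> gives (Ax)^T y = x^T (A^*) y, i.e. x^T A^T y = x^T (A^*) y. Since this holds for all x, y, we must have A^* = A^T. Therefore
A^* =
[[-2, 2, 0],
 [0, 3, 1],
 [2, -2, 0]].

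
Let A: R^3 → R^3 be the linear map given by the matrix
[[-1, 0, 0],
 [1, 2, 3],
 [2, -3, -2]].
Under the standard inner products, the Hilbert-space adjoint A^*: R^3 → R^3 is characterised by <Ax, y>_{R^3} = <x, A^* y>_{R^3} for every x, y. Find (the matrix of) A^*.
A^* = A^T =
[[-1, 1, 2],
 [0, 2, -3],
 [0, 3, -2]]

For real matrices with standard dot products, the defining identity <Ax, y> = <x, A^* y> gives (Ax)^T y = x^T (A^*) y, i.e. x^T A^T y = x^T (A^*) y. Since this holds for all x, y, we must have A^* = A^T. Therefore
A^* =
[[-1, 1, 2],
 [0, 2, -3],
 [0, 3, -2]].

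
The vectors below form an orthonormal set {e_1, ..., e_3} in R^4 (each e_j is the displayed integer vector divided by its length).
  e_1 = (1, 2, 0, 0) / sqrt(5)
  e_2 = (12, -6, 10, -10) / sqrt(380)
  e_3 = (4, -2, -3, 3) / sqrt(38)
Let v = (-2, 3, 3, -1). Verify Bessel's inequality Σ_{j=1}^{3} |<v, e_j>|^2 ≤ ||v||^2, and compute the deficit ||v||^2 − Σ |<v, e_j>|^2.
Σ |<v, e_j>|^2 = 21; ||v||^2 = 23; deficit = 2

Write each e_j = u_j / sqrt(<u_j, u_j>) where u_j is the displayed integer vector. Then <v, e_j> = <v, u_j> / sqrt(<u_j, u_j>), so |<v, e_j>|^2 = <v, u_j>^2 / <u_j, u_j>.
Coefficients: <v, e_1> = 4/sqrt(5), <v, e_2> = -2/sqrt(380), <v, e_3> = -26/sqrt(38).
Square and sum: Σ |<v, e_j>|^2 = 21.
Compute ||v||^2 = v·v = 23.
Deficit = 23 − 21 = 2 ≥ 0, confirming Bessel's inequality. (The deficit equals ||v − Σ <v,e_j> e_j||^2, the squared distance from v to span{e_j}.)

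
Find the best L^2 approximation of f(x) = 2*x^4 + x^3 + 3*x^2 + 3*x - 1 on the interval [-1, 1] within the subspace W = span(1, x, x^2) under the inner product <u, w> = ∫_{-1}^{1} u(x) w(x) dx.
g(x) = 33*x^2/7 + 18*x/5 - 41/35

The best approximation g ∈ W is the orthogonal projection of f onto W. Writing g = a_0 + a_1 x + a_2 x^2, the coefficients solve the normal equations G · a = b where
  G_{ij} = <φ_i, φ_j> and b_i = <f, φ_i>, with φ_0 = 1, φ_1 = x, φ_2 = x^2.
G =
  [2, 0, 2/3]
  [0, 2/3, 0]
  [2/3, 0, 2/5],
b = (4/5, 12/5, 116/105).
Solving gives a_0 = -41/35, a_1 = 18/5, a_2 = 33/7, so
  g(x) = 33*x^2/7 + 18*x/5 - 41/35.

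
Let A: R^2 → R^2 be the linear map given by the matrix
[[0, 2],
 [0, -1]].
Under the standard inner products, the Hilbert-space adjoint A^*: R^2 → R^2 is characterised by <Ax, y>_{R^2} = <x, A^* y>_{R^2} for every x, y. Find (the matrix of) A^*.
A^* = A^T =
[[0, 0],
 [2, -1]]

For real matrices with standard dot products, the defining identity <Ax, y> = <x, A^* y> gives (Ax)^T y = x^T (A^*) y, i.e. x^T A^T y = x^T (A^*) y. Since this holds for all x, y, we must have A^* = A^T. Therefore
A^* =
[[0, 0],
 [2, -1]].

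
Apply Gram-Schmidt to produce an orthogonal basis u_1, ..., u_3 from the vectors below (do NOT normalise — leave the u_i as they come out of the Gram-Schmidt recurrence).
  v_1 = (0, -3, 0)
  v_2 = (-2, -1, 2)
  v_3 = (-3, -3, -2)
Orthogonal basis:
  u_1 = (0, -3, 0)
  u_2 = (-2, 0, 2)
  u_3 = (-5/2, 0, -5/2)

Apply the Gram-Schmidt recurrence
  u_1 = v_1
  u_i = v_i − Σ_{j<i} ((v_i · u_j) / (u_j · u_j)) · u_j.

Step by step this gives:
  u_1 = (0, -3, 0)
  u_2 = (-2, 0, 2)
  u_3 = (-5/2, 0, -5/2)

Orthogonality check:
  u_2 · u_1 = 0 (should be 0)
  u_3 · u_1 = 0 (should be 0)
  u_3 · u_2 = 0 (should be 0)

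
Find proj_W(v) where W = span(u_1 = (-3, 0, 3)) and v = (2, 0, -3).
proj_W(v) = (5/2, 0, -5/2)

Set up U = [u_1 | ... | u_1] ∈ R^(3×1). The projector onto W = col(U) is P = U (U^T U)^(-1) U^T.
Compute U^T U =
  [18],
and U^T v = (-15).
Solve U^T U · c = U^T v for the coefficients: c = (-5/6). The projection is proj_W(v) = U c.
Check: (v - proj_W(v)) · u_1 = 0  (should be 0).
Result: proj_W(v) = (5/2, 0, -5/2).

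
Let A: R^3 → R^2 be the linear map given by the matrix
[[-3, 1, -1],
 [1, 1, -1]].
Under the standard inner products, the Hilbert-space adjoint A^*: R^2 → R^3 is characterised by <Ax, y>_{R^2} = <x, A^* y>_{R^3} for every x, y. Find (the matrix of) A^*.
A^* = A^T =
[[-3, 1],
 [1, 1],
 [-1, -1]]

For real matrices with standard dot products, the defining identity <Ax, y> = <x, A^* y> gives (Ax)^T y = x^T (A^*) y, i.e. x^T A^T y = x^T (A^*) y. Since this holds for all x, y, we must have A^* = A^T. Therefore
A^* =
[[-3, 1],
 [1, 1],
 [-1, -1]].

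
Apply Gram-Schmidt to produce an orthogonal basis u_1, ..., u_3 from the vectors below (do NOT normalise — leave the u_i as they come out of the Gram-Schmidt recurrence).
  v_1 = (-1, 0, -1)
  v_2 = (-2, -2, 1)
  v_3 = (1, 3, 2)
Orthogonal basis:
  u_1 = (-1, 0, -1)
  u_2 = (-3/2, -2, 3/2)
  u_3 = (-22/17, 33/17, 22/17)

Apply the Gram-Schmidt recurrence
  u_1 = v_1
  u_i = v_i − Σ_{j<i} ((v_i · u_j) / (u_j · u_j)) · u_j.

Step by step this gives:
  u_1 = (-1, 0, -1)
  u_2 = (-3/2, -2, 3/2)
  u_3 = (-22/17, 33/17, 22/17)

Orthogonality check:
  u_2 · u_1 = 0 (should be 0)
  u_3 · u_1 = 0 (should be 0)
  u_3 · u_2 = 0 (should be 0)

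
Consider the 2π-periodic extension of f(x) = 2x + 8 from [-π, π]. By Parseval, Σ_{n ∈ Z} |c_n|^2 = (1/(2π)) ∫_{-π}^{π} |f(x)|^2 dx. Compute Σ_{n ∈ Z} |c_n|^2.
Σ |c_n|^2 = 4π^2/3 + 64

Expand and integrate term by term over [-π, π]:
  ∫ (2x)^2 dx = 4·(2π^3/3); ∫ 2·2·(8)·x dx = 0 (odd integrand); ∫ 8^2 dx = 64·2π.
So (1/(2π)) ∫_{-π}^{π} (2x + 8)^2 dx = 4π^2/3 + 64 = 4π^2/3 + 64.
Parseval ⇒ Σ |c_n|^2 = 4π^2/3 + 64.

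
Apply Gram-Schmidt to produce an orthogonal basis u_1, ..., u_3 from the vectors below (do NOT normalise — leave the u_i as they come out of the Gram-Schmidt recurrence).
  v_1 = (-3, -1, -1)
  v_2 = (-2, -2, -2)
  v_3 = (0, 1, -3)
Orthogonal basis:
  u_1 = (-3, -1, -1)
  u_2 = (8/11, -12/11, -12/11)
  u_3 = (0, 2, -2)

Apply the Gram-Schmidt recurrence
  u_1 = v_1
  u_i = v_i − Σ_{j<i} ((v_i · u_j) / (u_j · u_j)) · u_j.

Step by step this gives:
  u_1 = (-3, -1, -1)
  u_2 = (8/11, -12/11, -12/11)
  u_3 = (0, 2, -2)

Orthogonality check:
  u_2 · u_1 = 0 (should be 0)
  u_3 · u_1 = 0 (should be 0)
  u_3 · u_2 = 0 (should be 0)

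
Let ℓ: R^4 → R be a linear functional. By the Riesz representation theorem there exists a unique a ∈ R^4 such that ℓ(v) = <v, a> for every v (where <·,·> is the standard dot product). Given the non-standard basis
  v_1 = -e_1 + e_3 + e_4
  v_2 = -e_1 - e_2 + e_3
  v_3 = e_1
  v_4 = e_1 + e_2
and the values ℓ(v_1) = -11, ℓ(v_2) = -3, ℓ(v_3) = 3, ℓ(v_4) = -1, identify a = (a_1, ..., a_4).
a = (3, -4, -4, -4)

Write a = (a_1, ..., a_4) in the standard basis. For each basis vector v_i, ℓ(v_i) = <v_i, a> is a linear equation in the a_j's. Collect the n equations into a matrix system V a = ℓ, where row i of V is v_i (expressed in the standard basis). Since V is invertible (lower-triangular with 1s on the diagonal, up to permutation), solve by back-substitution:
  V =
[[-1, 0, 1, 1],
 [-1, -1, 1, 0],
 [1, 0, 0, 0],
 [1, 1, 0, 0]]
  V a = (-11, -3, 3, -1)
Solving gives a = (3, -4, -4, -4).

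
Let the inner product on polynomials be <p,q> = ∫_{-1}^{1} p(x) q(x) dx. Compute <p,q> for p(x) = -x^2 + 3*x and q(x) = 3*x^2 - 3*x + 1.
<p,q> = -118/15

Expand the product: p(x)·q(x) = -3*x^4 + 12*x^3 - 10*x^2 + 3*x.
∫_{-1}^{1} of each monomial x^k gives [2/(k+1) if k even, 0 if k odd]. Integrating term-by-term (or equivalently evaluating the antiderivative F(x) = -3*x^5/5 + 3*x^4 - 10*x^3/3 + 3*x^2/2 at the endpoints):
  F(1) − F(−1) = 17/30 − (253/30) = -118/15.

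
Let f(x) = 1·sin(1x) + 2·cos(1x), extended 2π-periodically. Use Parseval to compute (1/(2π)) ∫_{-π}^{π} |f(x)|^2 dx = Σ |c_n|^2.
Σ |c_n|^2 = 5/2

Expand |f|^2 and use orthogonality of {sin(nx), cos(mx)} on [-π, π]:
  ∫_{-π}^{π} sin(nx)^2 dx = π, ∫ cos(mx)^2 dx = π, and cross terms integrate to 0.
So ∫_{-π}^{π} f(x)^2 dx = 1^2 · π + 2^2 · π = (1 + 4)π.
Divide by 2π: (1 + 4)/2 = 5/2.
By Parseval, this equals Σ |c_n|^2.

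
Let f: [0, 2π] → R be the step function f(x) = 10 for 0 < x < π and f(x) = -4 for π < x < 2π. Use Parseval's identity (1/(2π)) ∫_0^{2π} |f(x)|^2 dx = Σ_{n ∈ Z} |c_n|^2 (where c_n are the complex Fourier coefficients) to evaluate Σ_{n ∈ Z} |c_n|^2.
Σ |c_n|^2 = 58

Parseval equates the L^2 energy of f (normalised by 1/(2π)) with the ℓ^2 sum of its Fourier coefficients: (1/(2π)) ∫_0^{2π} |f|^2 = Σ |c_n|^2.
Compute the left side: (1/(2π)) [∫_0^π 10^2 dx + ∫_π^{2π} (-4)^2 dx] = (1/(2π)) · (100π + 16π) = (100 + 16)/2 = 58.
So Σ_{n ∈ Z} |c_n|^2 = 58.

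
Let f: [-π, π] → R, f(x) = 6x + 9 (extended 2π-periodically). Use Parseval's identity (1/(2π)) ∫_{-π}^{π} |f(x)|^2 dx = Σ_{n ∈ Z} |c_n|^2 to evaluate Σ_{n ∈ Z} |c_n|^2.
Σ |c_n|^2 = 12π^2 + 81

Expand and integrate term by term over [-π, π]:
  ∫ (6x)^2 dx = 36·(2π^3/3); ∫ 2·6·(9)·x dx = 0 (odd integrand); ∫ 9^2 dx = 81·2π.
So (1/(2π)) ∫_{-π}^{π} (6x + 9)^2 dx = 36π^2/3 + 81 = 12π^2 + 81.
Parseval ⇒ Σ |c_n|^2 = 12π^2 + 81.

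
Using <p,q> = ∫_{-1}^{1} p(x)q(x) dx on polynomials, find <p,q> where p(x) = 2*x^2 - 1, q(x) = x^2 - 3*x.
<p,q> = 2/15

Expand the product: p(x)·q(x) = 2*x^4 - 6*x^3 - x^2 + 3*x.
∫_{-1}^{1} of each monomial x^k gives [2/(k+1) if k even, 0 if k odd]. Integrating term-by-term (or equivalently evaluating the antiderivative F(x) = 2*x^5/5 - 3*x^4/2 - x^3/3 + 3*x^2/2 at the endpoints):
  F(1) − F(−1) = 1/15 − (-1/15) = 2/15.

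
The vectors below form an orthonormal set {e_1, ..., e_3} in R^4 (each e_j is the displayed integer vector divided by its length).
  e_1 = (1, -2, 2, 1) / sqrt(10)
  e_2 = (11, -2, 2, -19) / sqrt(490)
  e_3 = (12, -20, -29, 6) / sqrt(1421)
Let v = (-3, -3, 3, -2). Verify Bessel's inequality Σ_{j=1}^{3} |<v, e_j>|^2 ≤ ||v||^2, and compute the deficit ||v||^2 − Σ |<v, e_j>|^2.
Σ |<v, e_j>|^2 = 274/29; ||v||^2 = 31; deficit = 625/29

Write each e_j = u_j / sqrt(<u_j, u_j>) where u_j is the displayed integer vector. Then <v, e_j> = <v, u_j> / sqrt(<u_j, u_j>), so |<v, e_j>|^2 = <v, u_j>^2 / <u_j, u_j>.
Coefficients: <v, e_1> = 7/sqrt(10), <v, e_2> = 17/sqrt(490), <v, e_3> = -75/sqrt(1421).
Square and sum: Σ |<v, e_j>|^2 = 274/29.
Compute ||v||^2 = v·v = 31.
Deficit = 31 − 274/29 = 625/29 ≥ 0, confirming Bessel's inequality. (The deficit equals ||v − Σ <v,e_j> e_j||^2, the squared distance from v to span{e_j}.)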